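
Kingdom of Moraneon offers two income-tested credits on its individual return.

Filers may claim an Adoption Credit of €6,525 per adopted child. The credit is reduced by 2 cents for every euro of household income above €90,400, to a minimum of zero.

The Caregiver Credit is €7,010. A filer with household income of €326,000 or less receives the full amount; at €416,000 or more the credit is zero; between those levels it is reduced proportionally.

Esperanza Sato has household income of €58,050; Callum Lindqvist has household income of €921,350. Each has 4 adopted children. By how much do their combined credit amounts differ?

€23,629

Esperanza (€58,050): Adoption Credit: base = 4 × €6,525 = €26,100. €58,050 is at or below the €90,400 threshold, so the full €26,100 applies. Caregiver Credit: €58,050 is at or below the €326,000 threshold, so the full €7,010 applies. total €26,100 + €7,010 = €33,110
Callum (€921,350): Adoption Credit: base = 4 × €6,525 = €26,100. 2% of the €830,950 excess over €90,400 is €16,619; credit = €26,100 − €16,619 = €9,481. Caregiver Credit: €921,350 is at or above €416,000, so the credit is €0. total €9,481 + €0 = €9,481
Difference: |€33,110 − €9,481| = €23,629.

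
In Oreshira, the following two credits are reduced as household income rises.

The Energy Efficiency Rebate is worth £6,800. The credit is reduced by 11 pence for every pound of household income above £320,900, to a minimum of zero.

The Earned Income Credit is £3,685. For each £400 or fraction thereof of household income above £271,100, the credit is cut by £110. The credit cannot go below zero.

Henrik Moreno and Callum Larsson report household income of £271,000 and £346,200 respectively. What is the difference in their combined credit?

Henrik (£271,000): Energy Efficiency Rebate: £271,000 is at or below the £320,900 threshold, so the full £6,800 applies. Earned Income Credit: £271,000 is at or below the £271,100 threshold, so the full £3,685 applies. total £6,800 + £3,685 = £10,485
Callum (£346,200): Energy Efficiency Rebate: 11% of the £25,300 excess over £320,900 is £2,783; credit = £6,800 − £2,783 = £4,017. Earned Income Credit: income exceeds £271,100 by £75,100 → 188 increments × £110 = £20,680 ≥ base, so the credit is £0. total £4,017 + £0 = £4,017
Difference: |£10,485 − £4,017| = £6,468.

£6,468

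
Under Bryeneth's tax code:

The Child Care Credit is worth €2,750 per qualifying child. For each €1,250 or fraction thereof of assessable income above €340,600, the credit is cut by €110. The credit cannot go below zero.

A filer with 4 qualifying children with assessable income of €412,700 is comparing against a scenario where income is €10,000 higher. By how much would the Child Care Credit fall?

€880

At €412,700 — base = 4 × €2,750 = €11,000. income exceeds €340,600 by €72,100, which is 58 full-or-partial €1,250 increments; reduction = 58 × €110 = €6,380, leaving €4,620.
At €422,700 — base = 4 × €2,750 = €11,000. income exceeds €340,600 by €82,100, which is 66 full-or-partial €1,250 increments; reduction = 66 × €110 = €7,260, leaving €3,740.
Lost: €4,620 − €3,740 = €880.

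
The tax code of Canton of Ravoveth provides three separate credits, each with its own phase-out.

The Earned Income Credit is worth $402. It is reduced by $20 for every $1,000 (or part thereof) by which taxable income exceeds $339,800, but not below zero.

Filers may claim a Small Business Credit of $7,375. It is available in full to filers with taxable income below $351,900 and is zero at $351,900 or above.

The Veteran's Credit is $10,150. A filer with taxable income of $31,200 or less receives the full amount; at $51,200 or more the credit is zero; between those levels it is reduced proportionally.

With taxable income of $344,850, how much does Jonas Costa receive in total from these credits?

Earned Income Credit: income exceeds $339,800 by $5,050, which is 6 full-or-partial $1,000 increments; reduction = 6 × $20 = $120, leaving $282.
Small Business Credit: $344,850 is below the $351,900 cutoff, so the full $7,375 applies.
Veteran's Credit: $344,850 is at or above $51,200, so the credit is $0.
Total: $282 + $7,375 + $0 = $7,657.

$7,657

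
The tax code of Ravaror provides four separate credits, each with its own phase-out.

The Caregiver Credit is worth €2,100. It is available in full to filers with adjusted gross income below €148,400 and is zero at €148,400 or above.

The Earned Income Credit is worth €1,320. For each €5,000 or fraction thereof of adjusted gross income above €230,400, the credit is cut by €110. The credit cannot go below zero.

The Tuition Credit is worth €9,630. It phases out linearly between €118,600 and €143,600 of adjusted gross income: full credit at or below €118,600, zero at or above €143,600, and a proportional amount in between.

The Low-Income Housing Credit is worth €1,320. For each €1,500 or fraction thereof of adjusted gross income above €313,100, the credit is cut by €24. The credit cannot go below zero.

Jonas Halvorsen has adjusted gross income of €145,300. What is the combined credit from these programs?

Caregiver Credit: €145,300 is below the €148,400 cutoff, so the full €2,100 applies.
Earned Income Credit: €145,300 is at or below the €230,400 threshold, so the full €1,320 applies.
Tuition Credit: €145,300 is at or above €143,600, so the credit is €0.
Low-Income Housing Credit: €145,300 is at or below the €313,100 threshold, so the full €1,320 applies.
Total: €2,100 + €1,320 + €0 + €1,320 = €4,740.

€4,740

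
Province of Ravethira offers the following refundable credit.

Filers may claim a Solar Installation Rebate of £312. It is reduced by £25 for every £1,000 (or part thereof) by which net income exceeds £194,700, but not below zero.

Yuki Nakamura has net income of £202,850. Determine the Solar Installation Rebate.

Solar Installation Rebate: income exceeds £194,700 by £8,150, which is 9 full-or-partial £1,000 increments; reduction = 9 × £25 = £225, leaving £87.

£87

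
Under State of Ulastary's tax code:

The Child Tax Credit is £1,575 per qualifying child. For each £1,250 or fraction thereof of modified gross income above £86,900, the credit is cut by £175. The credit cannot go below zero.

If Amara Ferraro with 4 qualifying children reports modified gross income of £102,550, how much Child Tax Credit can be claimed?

£4,025

Child Tax Credit: base = 4 × £1,575 = £6,300. income exceeds £86,900 by £15,650, which is 13 full-or-partial £1,250 increments; reduction = 13 × £175 = £2,275, leaving £4,025.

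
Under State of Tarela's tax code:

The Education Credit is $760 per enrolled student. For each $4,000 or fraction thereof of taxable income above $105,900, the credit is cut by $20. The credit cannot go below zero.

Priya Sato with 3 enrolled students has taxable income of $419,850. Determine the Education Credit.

Education Credit: base = 3 × $760 = $2,280. income exceeds $105,900 by $313,950, which is 79 full-or-partial $4,000 increments; reduction = 79 × $20 = $1,580, leaving $700.

$700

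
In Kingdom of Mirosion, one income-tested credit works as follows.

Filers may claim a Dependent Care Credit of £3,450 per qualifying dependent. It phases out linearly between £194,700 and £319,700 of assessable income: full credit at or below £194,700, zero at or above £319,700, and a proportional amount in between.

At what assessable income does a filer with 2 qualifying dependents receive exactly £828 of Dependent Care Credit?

Full credit = 2 × £3,450 = £6,900.
£828 is 828/6,900 of the full £6,900, so 6,072/6,900 of the £125,000 range has been used: income = £194,700 + £125,000 × 6,072/6,900 = £304,700.

£304,700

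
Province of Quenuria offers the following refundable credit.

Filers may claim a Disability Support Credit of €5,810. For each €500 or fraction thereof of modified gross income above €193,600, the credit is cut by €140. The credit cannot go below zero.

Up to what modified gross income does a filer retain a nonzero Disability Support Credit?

€214,100

After 41 increments the reduction is 41 × €140 = €5,740, leaving €70; one more increment wipes it out. Increment 41 ends at excess 41 × €500 = €20,500, so the highest qualifying income is €193,600 + €20,500 = €214,100.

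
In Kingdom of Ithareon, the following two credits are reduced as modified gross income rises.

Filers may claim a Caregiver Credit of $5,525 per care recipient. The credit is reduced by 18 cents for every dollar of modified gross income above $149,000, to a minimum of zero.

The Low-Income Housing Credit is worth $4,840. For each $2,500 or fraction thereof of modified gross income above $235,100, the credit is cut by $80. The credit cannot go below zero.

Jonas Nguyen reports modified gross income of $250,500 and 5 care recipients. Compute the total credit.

$13,635

Caregiver Credit: base = 5 × $5,525 = $27,625. 18% of the $101,500 excess over $149,000 is $18,270; credit = $27,625 − $18,270 = $9,355.
Low-Income Housing Credit: income exceeds $235,100 by $15,400, which is 7 full-or-partial $2,500 increments; reduction = 7 × $80 = $560, leaving $4,280.
Total: $9,355 + $4,280 = $13,635.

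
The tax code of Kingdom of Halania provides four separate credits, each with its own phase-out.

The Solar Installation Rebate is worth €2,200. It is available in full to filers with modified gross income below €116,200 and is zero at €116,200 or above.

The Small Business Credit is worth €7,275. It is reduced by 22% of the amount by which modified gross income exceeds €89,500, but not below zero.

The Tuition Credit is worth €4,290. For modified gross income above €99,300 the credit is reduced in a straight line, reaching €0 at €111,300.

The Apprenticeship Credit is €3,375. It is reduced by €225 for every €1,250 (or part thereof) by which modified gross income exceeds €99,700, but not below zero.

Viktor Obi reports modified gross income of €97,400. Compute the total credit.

Solar Installation Rebate: €97,400 is below the €116,200 cutoff, so the full €2,200 applies.
Small Business Credit: 22% of the €7,900 excess over €89,500 is €1,738; credit = €7,275 − €1,738 = €5,537.
Tuition Credit: €97,400 is at or below the €99,300 threshold, so the full €4,290 applies.
Apprenticeship Credit: €97,400 is at or below the €99,700 threshold, so the full €3,375 applies.
Total: €2,200 + €5,537 + €4,290 + €3,375 = €15,402.

€15,402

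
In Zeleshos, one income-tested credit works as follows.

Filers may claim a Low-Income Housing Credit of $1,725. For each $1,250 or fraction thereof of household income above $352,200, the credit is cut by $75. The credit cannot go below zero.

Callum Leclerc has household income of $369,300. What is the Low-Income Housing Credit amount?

$675

Low-Income Housing Credit: income exceeds $352,200 by $17,100, which is 14 full-or-partial $1,250 increments; reduction = 14 × $75 = $1,050, leaving $675.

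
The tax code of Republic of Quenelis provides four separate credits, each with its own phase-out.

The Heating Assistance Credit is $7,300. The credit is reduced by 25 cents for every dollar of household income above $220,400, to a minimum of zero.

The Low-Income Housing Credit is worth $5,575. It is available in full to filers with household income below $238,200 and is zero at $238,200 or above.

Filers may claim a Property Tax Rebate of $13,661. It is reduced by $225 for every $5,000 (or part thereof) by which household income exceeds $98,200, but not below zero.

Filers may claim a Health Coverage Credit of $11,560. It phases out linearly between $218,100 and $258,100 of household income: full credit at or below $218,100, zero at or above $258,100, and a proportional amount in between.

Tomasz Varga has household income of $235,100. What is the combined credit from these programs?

Heating Assistance Credit: 25% of the $14,700 excess over $220,400 is $3,675; credit = $7,300 − $3,675 = $3,625.
Low-Income Housing Credit: $235,100 is below the $238,200 cutoff, so the full $5,575 applies.
Property Tax Rebate: income exceeds $98,200 by $136,900, which is 28 full-or-partial $5,000 increments; reduction = 28 × $225 = $6,300, leaving $7,361.
Health Coverage Credit: $235,100 is $17,000 into a $40,000 phase-out range, leaving 23,000/40,000 of the credit: $11,560 × 23,000/40,000 = $6,647.
Total: $3,625 + $5,575 + $7,361 + $6,647 = $23,208.

$23,208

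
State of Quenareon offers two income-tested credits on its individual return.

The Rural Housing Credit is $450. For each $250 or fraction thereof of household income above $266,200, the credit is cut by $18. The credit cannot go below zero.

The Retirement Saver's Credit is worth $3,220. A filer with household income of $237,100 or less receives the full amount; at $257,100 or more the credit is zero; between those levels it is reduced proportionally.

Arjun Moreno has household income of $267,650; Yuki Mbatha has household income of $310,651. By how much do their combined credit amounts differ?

Arjun ($267,650): Rural Housing Credit: income exceeds $266,200 by $1,450, which is 6 full-or-partial $250 increments; reduction = 6 × $18 = $108, leaving $342. Retirement Saver's Credit: $267,650 is at or above $257,100, so the credit is $0. total $342 + $0 = $342
Yuki ($310,651): Rural Housing Credit: income exceeds $266,200 by $44,451 → 178 increments × $18 = $3,204 ≥ base, so the credit is $0. Retirement Saver's Credit: $310,651 is at or above $257,100, so the credit is $0. total $0 + $0 = $0
Difference: |$342 − $0| = $342.

$342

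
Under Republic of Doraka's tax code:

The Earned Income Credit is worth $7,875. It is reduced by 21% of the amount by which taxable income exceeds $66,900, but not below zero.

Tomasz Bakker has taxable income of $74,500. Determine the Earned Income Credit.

$6,279

Earned Income Credit: 21% of the $7,600 excess over $66,900 is $1,596; credit = $7,875 − $1,596 = $6,279.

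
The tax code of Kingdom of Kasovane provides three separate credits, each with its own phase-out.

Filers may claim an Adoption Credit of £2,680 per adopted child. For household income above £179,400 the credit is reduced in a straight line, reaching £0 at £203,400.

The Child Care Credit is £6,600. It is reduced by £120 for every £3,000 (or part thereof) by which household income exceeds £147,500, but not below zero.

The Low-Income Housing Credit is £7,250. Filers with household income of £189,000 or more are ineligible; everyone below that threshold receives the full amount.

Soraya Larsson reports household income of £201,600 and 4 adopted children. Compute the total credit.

Adoption Credit: base = 4 × £2,680 = £10,720. £201,600 is £22,200 into a £24,000 phase-out range, leaving 1,800/24,000 of the credit: £10,720 × 1,800/24,000 = £804.
Child Care Credit: income exceeds £147,500 by £54,100, which is 19 full-or-partial £3,000 increments; reduction = 19 × £120 = £2,280, leaving £4,320.
Low-Income Housing Credit: £201,600 meets or exceeds the £189,000 cutoff, so the credit is £0.
Total: £804 + £4,320 + £0 = £5,124.

£5,124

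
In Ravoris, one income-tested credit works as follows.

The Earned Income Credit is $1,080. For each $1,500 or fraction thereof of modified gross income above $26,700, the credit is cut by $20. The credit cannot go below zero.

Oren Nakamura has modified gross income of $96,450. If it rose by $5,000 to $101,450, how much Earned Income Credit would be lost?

At $96,450 — income exceeds $26,700 by $69,750, which is 47 full-or-partial $1,500 increments; reduction = 47 × $20 = $940, leaving $140.
At $101,450 — income exceeds $26,700 by $74,750, which is 50 full-or-partial $1,500 increments; reduction = 50 × $20 = $1,000, leaving $80.
Lost: $140 − $80 = $60.

$60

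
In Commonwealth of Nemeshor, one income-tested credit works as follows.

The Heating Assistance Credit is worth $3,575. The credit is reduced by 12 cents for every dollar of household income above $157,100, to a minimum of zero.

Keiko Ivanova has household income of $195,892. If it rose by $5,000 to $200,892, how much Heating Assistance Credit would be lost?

At $195,892 — 12% of the $38,792 excess over $157,100 is $4,655.04 ≥ base, so the credit is $0.
At $200,892 — 12% of the $43,792 excess over $157,100 is $5,255.04 ≥ base, so the credit is $0.
Lost: $0 − $0 = $0.

$0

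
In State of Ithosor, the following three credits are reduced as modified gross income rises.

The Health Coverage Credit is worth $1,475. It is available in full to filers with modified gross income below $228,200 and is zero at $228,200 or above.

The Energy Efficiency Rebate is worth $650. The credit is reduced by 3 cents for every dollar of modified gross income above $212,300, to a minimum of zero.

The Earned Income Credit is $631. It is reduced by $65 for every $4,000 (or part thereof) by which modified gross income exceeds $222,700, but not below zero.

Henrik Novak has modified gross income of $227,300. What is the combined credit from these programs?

$2,176

Health Coverage Credit: $227,300 is below the $228,200 cutoff, so the full $1,475 applies.
Energy Efficiency Rebate: 3% of the $15,000 excess over $212,300 is $450; credit = $650 − $450 = $200.
Earned Income Credit: income exceeds $222,700 by $4,600, which is 2 full-or-partial $4,000 increments; reduction = 2 × $65 = $130, leaving $501.
Total: $1,475 + $200 + $501 = $2,176.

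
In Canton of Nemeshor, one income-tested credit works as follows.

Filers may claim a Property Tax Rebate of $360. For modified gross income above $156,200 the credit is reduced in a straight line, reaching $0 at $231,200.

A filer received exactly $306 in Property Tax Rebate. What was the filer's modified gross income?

$167,450

$306 is 306/360 of the full $360, so 54/360 of the $75,000 range has been used: income = $156,200 + $75,000 × 54/360 = $167,450.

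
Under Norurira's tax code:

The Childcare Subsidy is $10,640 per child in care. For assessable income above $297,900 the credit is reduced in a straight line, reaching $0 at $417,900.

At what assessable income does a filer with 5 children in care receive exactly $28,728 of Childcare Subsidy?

$353,100

Full credit = 5 × $10,640 = $53,200.
$28,728 is 28,728/53,200 of the full $53,200, so 24,472/53,200 of the $120,000 range has been used: income = $297,900 + $120,000 × 24,472/53,200 = $353,100.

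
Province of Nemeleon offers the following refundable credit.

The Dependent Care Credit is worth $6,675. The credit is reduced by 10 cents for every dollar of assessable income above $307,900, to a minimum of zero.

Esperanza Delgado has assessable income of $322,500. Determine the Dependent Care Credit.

$5,215

Dependent Care Credit: 10% of the $14,600 excess over $307,900 is $1,460; credit = $6,675 − $1,460 = $5,215.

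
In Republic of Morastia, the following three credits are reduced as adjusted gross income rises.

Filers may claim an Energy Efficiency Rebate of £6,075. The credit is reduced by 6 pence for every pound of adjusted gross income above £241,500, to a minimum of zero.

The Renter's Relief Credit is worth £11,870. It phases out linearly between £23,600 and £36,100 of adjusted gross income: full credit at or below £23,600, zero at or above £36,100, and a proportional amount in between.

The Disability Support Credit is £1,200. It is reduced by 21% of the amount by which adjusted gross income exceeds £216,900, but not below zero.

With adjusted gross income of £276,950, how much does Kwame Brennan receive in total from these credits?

£3,948

Energy Efficiency Rebate: 6% of the £35,450 excess over £241,500 is £2,127; credit = £6,075 − £2,127 = £3,948.
Renter's Relief Credit: £276,950 is at or above £36,100, so the credit is £0.
Disability Support Credit: 21% of the £60,050 excess over £216,900 is £12,610.50 ≥ base, so the credit is £0.
Total: £3,948 + £0 + £0 = £3,948.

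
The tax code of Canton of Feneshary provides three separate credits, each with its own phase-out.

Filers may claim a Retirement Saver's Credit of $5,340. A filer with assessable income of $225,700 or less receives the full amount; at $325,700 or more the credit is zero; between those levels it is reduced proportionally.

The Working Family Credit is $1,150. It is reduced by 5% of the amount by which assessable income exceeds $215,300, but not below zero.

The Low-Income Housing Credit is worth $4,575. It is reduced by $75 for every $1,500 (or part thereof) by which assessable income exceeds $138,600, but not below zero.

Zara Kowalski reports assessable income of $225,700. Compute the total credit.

$6,120

Retirement Saver's Credit: $225,700 is at or below the $225,700 threshold, so the full $5,340 applies.
Working Family Credit: 5% of the $10,400 excess over $215,300 is $520; credit = $1,150 − $520 = $630.
Low-Income Housing Credit: income exceeds $138,600 by $87,100, which is 59 full-or-partial $1,500 increments; reduction = 59 × $75 = $4,425, leaving $150.
Total: $5,340 + $630 + $150 = $6,120.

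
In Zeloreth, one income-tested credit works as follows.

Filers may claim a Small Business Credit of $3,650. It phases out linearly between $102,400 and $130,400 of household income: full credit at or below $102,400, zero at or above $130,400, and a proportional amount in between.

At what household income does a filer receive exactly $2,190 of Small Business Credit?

$2,190 is 2,190/3,650 of the full $3,650, so 1,460/3,650 of the $28,000 range has been used: income = $102,400 + $28,000 × 1,460/3,650 = $113,600.

$113,600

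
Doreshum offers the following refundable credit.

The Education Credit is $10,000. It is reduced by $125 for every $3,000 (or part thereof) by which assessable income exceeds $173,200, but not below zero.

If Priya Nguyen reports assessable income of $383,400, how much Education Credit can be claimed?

$1,125

Education Credit: income exceeds $173,200 by $210,200, which is 71 full-or-partial $3,000 increments; reduction = 71 × $125 = $8,875, leaving $1,125.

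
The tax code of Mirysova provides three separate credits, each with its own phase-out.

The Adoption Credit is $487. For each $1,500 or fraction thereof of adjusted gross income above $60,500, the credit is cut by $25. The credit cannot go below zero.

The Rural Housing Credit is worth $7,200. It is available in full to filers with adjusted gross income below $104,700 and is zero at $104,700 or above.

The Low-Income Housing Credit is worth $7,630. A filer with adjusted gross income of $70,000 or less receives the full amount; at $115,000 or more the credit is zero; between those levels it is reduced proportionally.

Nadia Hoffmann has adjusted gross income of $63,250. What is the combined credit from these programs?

Adoption Credit: income exceeds $60,500 by $2,750, which is 2 full-or-partial $1,500 increments; reduction = 2 × $25 = $50, leaving $437.
Rural Housing Credit: $63,250 is below the $104,700 cutoff, so the full $7,200 applies.
Low-Income Housing Credit: $63,250 is at or below the $70,000 threshold, so the full $7,630 applies.
Total: $437 + $7,200 + $7,630 = $15,267.

$15,267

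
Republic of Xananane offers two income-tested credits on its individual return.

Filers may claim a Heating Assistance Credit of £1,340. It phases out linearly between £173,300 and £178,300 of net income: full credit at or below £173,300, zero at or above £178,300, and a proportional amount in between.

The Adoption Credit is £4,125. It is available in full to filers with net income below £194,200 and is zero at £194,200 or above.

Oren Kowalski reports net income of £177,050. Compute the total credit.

Heating Assistance Credit: £177,050 is £3,750 into a £5,000 phase-out range, leaving 1,250/5,000 of the credit: £1,340 × 1,250/5,000 = £335.
Adoption Credit: £177,050 is below the £194,200 cutoff, so the full £4,125 applies.
Total: £335 + £4,125 = £4,460.

£4,460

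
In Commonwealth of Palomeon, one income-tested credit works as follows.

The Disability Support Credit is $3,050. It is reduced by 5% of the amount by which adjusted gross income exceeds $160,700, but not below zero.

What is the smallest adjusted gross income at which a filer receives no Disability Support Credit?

The credit falls by 5% of each dollar above $160,700, so it reaches zero when the excess is $3,050 / 5% = $61,000: income = $160,700 + $61,000 = $221,700.

$221,700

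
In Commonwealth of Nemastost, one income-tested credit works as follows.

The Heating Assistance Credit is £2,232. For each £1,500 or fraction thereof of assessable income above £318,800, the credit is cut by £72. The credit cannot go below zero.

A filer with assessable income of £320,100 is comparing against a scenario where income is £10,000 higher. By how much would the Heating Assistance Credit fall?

At £320,100 — income exceeds £318,800 by £1,300, which is 1 full-or-partial £1,500 increment; reduction = 1 × £72 = £72, leaving £2,160.
At £330,100 — income exceeds £318,800 by £11,300, which is 8 full-or-partial £1,500 increments; reduction = 8 × £72 = £576, leaving £1,656.
Lost: £2,160 − £1,656 = £504.

£504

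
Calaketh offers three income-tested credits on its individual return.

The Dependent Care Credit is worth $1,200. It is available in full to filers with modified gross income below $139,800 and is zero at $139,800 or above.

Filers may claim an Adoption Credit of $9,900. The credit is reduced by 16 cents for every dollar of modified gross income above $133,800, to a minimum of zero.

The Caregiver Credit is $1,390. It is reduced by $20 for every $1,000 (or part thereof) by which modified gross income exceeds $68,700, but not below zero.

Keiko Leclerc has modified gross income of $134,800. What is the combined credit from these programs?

Dependent Care Credit: $134,800 is below the $139,800 cutoff, so the full $1,200 applies.
Adoption Credit: 16% of the $1,000 excess over $133,800 is $160; credit = $9,900 − $160 = $9,740.
Caregiver Credit: income exceeds $68,700 by $66,100, which is 67 full-or-partial $1,000 increments; reduction = 67 × $20 = $1,340, leaving $50.
Total: $1,200 + $9,740 + $50 = $10,990.

$10,990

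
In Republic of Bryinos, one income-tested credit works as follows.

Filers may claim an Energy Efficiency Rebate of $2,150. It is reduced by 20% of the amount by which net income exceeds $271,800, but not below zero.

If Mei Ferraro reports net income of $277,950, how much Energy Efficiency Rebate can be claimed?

$920

Energy Efficiency Rebate: 20% of the $6,150 excess over $271,800 is $1,230; credit = $2,150 − $1,230 = $920.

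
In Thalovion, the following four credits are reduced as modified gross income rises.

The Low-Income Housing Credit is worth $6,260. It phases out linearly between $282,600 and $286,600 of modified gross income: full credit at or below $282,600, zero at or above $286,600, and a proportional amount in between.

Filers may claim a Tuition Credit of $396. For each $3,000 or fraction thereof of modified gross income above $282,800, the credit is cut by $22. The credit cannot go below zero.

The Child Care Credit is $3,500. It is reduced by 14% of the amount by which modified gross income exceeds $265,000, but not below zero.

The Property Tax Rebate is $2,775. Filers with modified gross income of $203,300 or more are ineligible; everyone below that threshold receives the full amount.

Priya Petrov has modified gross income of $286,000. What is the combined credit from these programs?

$1,851

Low-Income Housing Credit: $286,000 is $3,400 into a $4,000 phase-out range, leaving 600/4,000 of the credit: $6,260 × 600/4,000 = $939.
Tuition Credit: income exceeds $282,800 by $3,200, which is 2 full-or-partial $3,000 increments; reduction = 2 × $22 = $44, leaving $352.
Child Care Credit: 14% of the $21,000 excess over $265,000 is $2,940; credit = $3,500 − $2,940 = $560.
Property Tax Rebate: $286,000 meets or exceeds the $203,300 cutoff, so the credit is $0.
Total: $939 + $352 + $560 + $0 = $1,851.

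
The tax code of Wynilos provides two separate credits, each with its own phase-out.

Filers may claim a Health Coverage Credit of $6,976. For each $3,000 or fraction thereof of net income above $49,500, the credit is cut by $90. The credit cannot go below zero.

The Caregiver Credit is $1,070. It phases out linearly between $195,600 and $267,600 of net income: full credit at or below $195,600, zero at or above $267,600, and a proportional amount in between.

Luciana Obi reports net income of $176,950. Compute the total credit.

Health Coverage Credit: income exceeds $49,500 by $127,450, which is 43 full-or-partial $3,000 increments; reduction = 43 × $90 = $3,870, leaving $3,106.
Caregiver Credit: $176,950 is at or below the $195,600 threshold, so the full $1,070 applies.
Total: $3,106 + $1,070 = $4,176.

$4,176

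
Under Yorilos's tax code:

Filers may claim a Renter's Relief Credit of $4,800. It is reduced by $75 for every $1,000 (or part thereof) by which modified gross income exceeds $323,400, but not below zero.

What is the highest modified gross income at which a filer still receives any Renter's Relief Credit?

$386,400

After 63 increments the reduction is 63 × $75 = $4,725, leaving $75; one more increment wipes it out. Increment 63 ends at excess 63 × $1,000 = $63,000, so the highest qualifying income is $323,400 + $63,000 = $386,400.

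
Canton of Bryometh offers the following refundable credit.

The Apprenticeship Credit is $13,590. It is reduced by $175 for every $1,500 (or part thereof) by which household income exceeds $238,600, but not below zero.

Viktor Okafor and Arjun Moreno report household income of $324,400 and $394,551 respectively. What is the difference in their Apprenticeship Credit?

$3,440

Viktor ($324,400): Apprenticeship Credit: income exceeds $238,600 by $85,800, which is 58 full-or-partial $1,500 increments; reduction = 58 × $175 = $10,150, leaving $3,440.
Arjun ($394,551): Apprenticeship Credit: income exceeds $238,600 by $155,951 → 104 increments × $175 = $18,200 ≥ base, so the credit is $0.
Difference: |$3,440 − $0| = $3,440.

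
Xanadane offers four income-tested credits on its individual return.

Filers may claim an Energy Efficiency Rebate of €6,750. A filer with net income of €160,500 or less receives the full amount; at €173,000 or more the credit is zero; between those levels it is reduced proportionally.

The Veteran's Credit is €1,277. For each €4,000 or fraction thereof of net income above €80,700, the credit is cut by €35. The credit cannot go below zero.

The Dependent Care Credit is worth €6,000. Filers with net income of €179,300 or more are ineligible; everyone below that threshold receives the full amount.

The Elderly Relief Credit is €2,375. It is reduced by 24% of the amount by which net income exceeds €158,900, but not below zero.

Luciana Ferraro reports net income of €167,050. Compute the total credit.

€10,139

Energy Efficiency Rebate: €167,050 is €6,550 into a €12,500 phase-out range, leaving 5,950/12,500 of the credit: €6,750 × 5,950/12,500 = €3,213.
Veteran's Credit: income exceeds €80,700 by €86,350, which is 22 full-or-partial €4,000 increments; reduction = 22 × €35 = €770, leaving €507.
Dependent Care Credit: €167,050 is below the €179,300 cutoff, so the full €6,000 applies.
Elderly Relief Credit: 24% of the €8,150 excess over €158,900 is €1,956; credit = €2,375 − €1,956 = €419.
Total: €3,213 + €507 + €6,000 + €419 = €10,139.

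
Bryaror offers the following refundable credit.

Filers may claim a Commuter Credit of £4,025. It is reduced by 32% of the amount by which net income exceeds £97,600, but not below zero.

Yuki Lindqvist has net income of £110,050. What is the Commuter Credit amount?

Commuter Credit: 32% of the £12,450 excess over £97,600 is £3,984; credit = £4,025 − £3,984 = £41.

£41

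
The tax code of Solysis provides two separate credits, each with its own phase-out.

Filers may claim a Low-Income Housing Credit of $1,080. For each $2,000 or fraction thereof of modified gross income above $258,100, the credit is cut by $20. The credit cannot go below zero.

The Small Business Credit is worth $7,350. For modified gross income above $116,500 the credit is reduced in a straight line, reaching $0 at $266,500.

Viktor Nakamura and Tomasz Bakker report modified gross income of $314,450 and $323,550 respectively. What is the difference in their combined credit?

$80

Viktor ($314,450): Low-Income Housing Credit: income exceeds $258,100 by $56,350, which is 29 full-or-partial $2,000 increments; reduction = 29 × $20 = $580, leaving $500. Small Business Credit: $314,450 is at or above $266,500, so the credit is $0. total $500 + $0 = $500
Tomasz ($323,550): Low-Income Housing Credit: income exceeds $258,100 by $65,450, which is 33 full-or-partial $2,000 increments; reduction = 33 × $20 = $660, leaving $420. Small Business Credit: $323,550 is at or above $266,500, so the credit is $0. total $420 + $0 = $420
Difference: |$500 − $420| = $80.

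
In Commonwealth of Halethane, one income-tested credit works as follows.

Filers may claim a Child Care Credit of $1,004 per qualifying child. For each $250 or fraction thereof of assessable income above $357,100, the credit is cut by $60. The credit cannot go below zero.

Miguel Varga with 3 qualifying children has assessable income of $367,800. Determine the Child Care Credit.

Child Care Credit: base = 3 × $1,004 = $3,012. income exceeds $357,100 by $10,700, which is 43 full-or-partial $250 increments; reduction = 43 × $60 = $2,580, leaving $432.

$432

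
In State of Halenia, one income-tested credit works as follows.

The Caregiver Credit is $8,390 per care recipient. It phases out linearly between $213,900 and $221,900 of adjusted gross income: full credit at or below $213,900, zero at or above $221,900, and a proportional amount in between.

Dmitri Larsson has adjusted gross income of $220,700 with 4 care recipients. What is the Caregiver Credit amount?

$5,034

Caregiver Credit: base = 4 × $8,390 = $33,560. $220,700 is $6,800 into a $8,000 phase-out range, leaving 1,200/8,000 of the credit: $33,560 × 1,200/8,000 = $5,034.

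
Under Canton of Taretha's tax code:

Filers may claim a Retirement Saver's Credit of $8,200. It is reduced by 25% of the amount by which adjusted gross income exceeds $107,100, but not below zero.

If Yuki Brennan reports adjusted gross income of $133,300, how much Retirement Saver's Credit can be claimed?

$1,650

Retirement Saver's Credit: 25% of the $26,200 excess over $107,100 is $6,550; credit = $8,200 − $6,550 = $1,650.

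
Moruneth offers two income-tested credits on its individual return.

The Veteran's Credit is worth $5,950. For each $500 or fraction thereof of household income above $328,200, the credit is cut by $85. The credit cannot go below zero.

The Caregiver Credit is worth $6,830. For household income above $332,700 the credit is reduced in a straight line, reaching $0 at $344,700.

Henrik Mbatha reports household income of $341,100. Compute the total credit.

Veteran's Credit: income exceeds $328,200 by $12,900, which is 26 full-or-partial $500 increments; reduction = 26 × $85 = $2,210, leaving $3,740.
Caregiver Credit: $341,100 is $8,400 into a $12,000 phase-out range, leaving 3,600/12,000 of the credit: $6,830 × 3,600/12,000 = $2,049.
Total: $3,740 + $2,049 = $5,789.

$5,789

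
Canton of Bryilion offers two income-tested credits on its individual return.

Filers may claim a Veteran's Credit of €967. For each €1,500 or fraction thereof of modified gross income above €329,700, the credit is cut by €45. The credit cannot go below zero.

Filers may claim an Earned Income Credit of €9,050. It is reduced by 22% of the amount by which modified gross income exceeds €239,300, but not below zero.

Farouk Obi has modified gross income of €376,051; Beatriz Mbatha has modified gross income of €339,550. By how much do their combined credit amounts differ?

Farouk (€376,051): Veteran's Credit: income exceeds €329,700 by €46,351 → 31 increments × €45 = €1,395 ≥ base, so the credit is €0. Earned Income Credit: 22% of the €136,751 excess over €239,300 is €30,085.22 ≥ base, so the credit is €0. total €0 + €0 = €0
Beatriz (€339,550): Veteran's Credit: income exceeds €329,700 by €9,850, which is 7 full-or-partial €1,500 increments; reduction = 7 × €45 = €315, leaving €652. Earned Income Credit: 22% of the €100,250 excess over €239,300 is €22,055 ≥ base, so the credit is €0. total €652 + €0 = €652
Difference: |€0 − €652| = €652.

€652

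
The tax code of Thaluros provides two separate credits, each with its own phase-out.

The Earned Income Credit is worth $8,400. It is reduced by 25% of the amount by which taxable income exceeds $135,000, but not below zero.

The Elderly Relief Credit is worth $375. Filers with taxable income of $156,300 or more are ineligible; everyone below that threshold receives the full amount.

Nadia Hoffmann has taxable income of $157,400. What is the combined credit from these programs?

$2,800

Earned Income Credit: 25% of the $22,400 excess over $135,000 is $5,600; credit = $8,400 − $5,600 = $2,800.
Elderly Relief Credit: $157,400 meets or exceeds the $156,300 cutoff, so the credit is $0.
Total: $2,800 + $0 = $2,800.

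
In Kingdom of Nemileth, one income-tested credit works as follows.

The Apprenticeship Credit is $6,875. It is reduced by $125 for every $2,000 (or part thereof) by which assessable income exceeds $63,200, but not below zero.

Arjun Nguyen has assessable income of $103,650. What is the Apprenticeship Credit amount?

$4,250

Apprenticeship Credit: income exceeds $63,200 by $40,450, which is 21 full-or-partial $2,000 increments; reduction = 21 × $125 = $2,625, leaving $4,250.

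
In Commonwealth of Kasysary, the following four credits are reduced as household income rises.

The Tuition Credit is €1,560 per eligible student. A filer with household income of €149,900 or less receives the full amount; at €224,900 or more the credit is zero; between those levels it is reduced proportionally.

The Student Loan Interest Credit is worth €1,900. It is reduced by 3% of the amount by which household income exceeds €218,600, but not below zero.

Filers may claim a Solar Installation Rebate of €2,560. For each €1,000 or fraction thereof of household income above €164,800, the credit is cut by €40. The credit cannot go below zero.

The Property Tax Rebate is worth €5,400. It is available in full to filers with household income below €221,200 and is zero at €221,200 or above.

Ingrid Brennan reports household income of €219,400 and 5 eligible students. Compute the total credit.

Tuition Credit: base = 5 × €1,560 = €7,800. €219,400 is €69,500 into a €75,000 phase-out range, leaving 5,500/75,000 of the credit: €7,800 × 5,500/75,000 = €572.
Student Loan Interest Credit: 3% of the €800 excess over €218,600 is €24; credit = €1,900 − €24 = €1,876.
Solar Installation Rebate: income exceeds €164,800 by €54,600, which is 55 full-or-partial €1,000 increments; reduction = 55 × €40 = €2,200, leaving €360.
Property Tax Rebate: €219,400 is below the €221,200 cutoff, so the full €5,400 applies.
Total: €572 + €1,876 + €360 + €5,400 = €8,208.

€8,208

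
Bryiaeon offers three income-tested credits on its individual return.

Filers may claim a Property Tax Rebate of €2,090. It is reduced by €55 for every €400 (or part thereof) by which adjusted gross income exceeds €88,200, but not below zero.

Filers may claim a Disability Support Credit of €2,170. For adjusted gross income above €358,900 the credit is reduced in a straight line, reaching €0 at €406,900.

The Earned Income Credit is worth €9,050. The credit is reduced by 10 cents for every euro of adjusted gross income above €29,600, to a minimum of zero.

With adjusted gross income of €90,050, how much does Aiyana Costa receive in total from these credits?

Property Tax Rebate: income exceeds €88,200 by €1,850, which is 5 full-or-partial €400 increments; reduction = 5 × €55 = €275, leaving €1,815.
Disability Support Credit: €90,050 is at or below the €358,900 threshold, so the full €2,170 applies.
Earned Income Credit: 10% of the €60,450 excess over €29,600 is €6,045; credit = €9,050 − €6,045 = €3,005.
Total: €1,815 + €2,170 + €3,005 = €6,990.

€6,990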